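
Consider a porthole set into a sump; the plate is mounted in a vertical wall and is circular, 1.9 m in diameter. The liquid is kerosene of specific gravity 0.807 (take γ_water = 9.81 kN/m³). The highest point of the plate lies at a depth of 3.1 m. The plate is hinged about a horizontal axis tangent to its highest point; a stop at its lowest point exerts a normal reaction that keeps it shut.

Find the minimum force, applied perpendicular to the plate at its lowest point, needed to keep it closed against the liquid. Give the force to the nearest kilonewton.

γ = 0.807 × 9.81 = 7.91667 kN/m³.
The centroid is at the centre, 0.95 m below the top of the plate, so the centroid depth is h_c = 3.1 + 0.95 = 4.05 m.
A = π(0.95)² = 2.83529 m².
Resultant F = γ·h_c·A = 7.91667 × 4.05 × 2.83529 = 90.9065 kN.
I_c = πr⁴/4 = π × 0.95⁴/4 = 0.639712 m⁴.
Centre of pressure: y_p = y_c + I_c/(y_c·A) = 4.05 + 0.639712/(4.05 × 2.83529) = 4.05 + 0.0557098 = 4.10571 m along the plane.
The resultant acts 0.95 + 0.0557098 = 1.00571 m (along the plate) below the hinge at the top edge, so the moment about the hinge is M = F × 1.00571 = 90.9065 × 1.00571 = 91.4256 kN·m.
A normal force at the bottom, 1.9 m from the hinge, must supply this moment: P = 91.4256/1.9 = 48.1187 kN.

P ≈ 48 kN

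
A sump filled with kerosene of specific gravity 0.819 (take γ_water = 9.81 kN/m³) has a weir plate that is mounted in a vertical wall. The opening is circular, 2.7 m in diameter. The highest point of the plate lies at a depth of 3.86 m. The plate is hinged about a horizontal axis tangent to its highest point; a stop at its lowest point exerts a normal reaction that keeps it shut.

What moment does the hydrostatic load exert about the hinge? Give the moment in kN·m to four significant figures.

γ = 0.819 × 9.81 = 8.03439 kN/m³.
The centroid is at the centre, 1.35 m below the top of the plate, so the centroid depth is h_c = 3.86 + 1.35 = 5.21 m.
A = π(1.35)² = 5.72555 m².
Resultant F = γ·h_c·A = 8.03439 × 5.21 × 5.72555 = 239.667 kN.
I_c = πr⁴/4 = π × 1.35⁴/4 = 2.6087 m⁴.
Centre of pressure: y_p = y_c + I_c/(y_c·A) = 5.21 + 2.6087/(5.21 × 5.72555) = 5.21 + 0.0874519 = 5.29745 m along the plane.
The resultant acts 1.35 + 0.0874519 = 1.43745 m (along the plate) below the hinge at the top edge, so the moment about the hinge is M = F × 1.43745 = 239.667 × 1.43745 = 344.509 kN·m.

M ≈ 344.5 kN·m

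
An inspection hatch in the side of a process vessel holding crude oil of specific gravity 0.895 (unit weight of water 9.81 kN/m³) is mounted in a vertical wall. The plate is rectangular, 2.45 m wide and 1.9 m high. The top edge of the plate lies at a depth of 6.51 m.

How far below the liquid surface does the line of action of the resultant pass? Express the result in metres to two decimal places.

γ = 0.895 × 9.81 = 8.77995 kN/m³.
The centroid lies 1.9/2 = 0.95 m below the top edge, so the centroid depth is h_c = 6.51 + 0.95 = 7.46 m.
A = 2.45 × 1.9 = 4.655 m².
Resultant F = γ·h_c·A = 8.77995 × 7.46 × 4.655 = 304.895 kN.
I_c = b·h³/12 = 2.45 × 1.9³/12 = 1.40038 m⁴.
Centre of pressure: y_p = y_c + I_c/(y_c·A) = 7.46 + 1.40038/(7.46 × 4.655) = 7.46 + 0.0403262 = 7.50033 m along the plane.

h_p = 7.50 m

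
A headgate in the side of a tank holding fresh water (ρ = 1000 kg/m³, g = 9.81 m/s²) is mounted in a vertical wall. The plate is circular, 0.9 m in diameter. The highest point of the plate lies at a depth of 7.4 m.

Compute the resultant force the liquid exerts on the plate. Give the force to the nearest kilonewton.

γ = ρg = 1000 × 9.81 = 9810 N/m³ = 9.81 kN/m³.
The centroid is at the centre, 0.45 m below the top of the plate, so the centroid depth is h_c = 7.4 + 0.45 = 7.85 m.
A = π(0.45)² = 0.636173 m².
Resultant F = γ·h_c·A = 9.81 × 7.85 × 0.636173 = 48.9907 kN.

F ≈ 49 kN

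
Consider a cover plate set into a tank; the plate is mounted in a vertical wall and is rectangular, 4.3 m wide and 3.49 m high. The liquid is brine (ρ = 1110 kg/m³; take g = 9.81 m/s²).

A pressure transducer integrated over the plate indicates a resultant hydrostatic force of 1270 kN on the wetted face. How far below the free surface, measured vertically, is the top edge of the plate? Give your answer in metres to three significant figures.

d_top ≈ 6.03 m

γ = ρg = 1110 × 9.81 / 1000 = 10.8891 kN/m³.
A = 4.3 × 3.49 = 15.007 m².
From F = γ·h_c·A, the centroid depth is h_c = 1270/(10.8891 × 15.007) = 7.77173 m.
The centroid lies 3.49/2 = 1.745 m below the top edge, so the top edge sits at h_top = 7.77173 − 1.745 = 6.02673 m below the surface.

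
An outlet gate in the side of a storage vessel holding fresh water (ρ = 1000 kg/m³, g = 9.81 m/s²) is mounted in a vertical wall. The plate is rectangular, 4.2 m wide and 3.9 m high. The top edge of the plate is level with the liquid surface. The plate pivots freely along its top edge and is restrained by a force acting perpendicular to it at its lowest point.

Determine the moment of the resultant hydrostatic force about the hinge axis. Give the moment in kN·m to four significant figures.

M ≈ 814.7 kN·m

γ = ρg = 1000 × 9.81 = 9810 N/m³ = 9.81 kN/m³.
The centroid lies 3.9/2 = 1.95 m below the top edge, so the centroid depth is h_c = 1.95 m.
A = 4.2 × 3.9 = 16.38 m².
Resultant F = γ·h_c·A = 9.81 × 1.95 × 16.38 = 313.341 kN.
I_c = b·h³/12 = 4.2 × 3.9³/12 = 20.7616 m⁴.
Centre of pressure: y_p = y_c + I_c/(y_c·A) = 1.95 + 20.7616/(1.95 × 16.38) = 1.95 + 0.649998 = 2.6 m along the plane.
The resultant acts 1.95 + 0.649998 = 2.6 m (along the plate) below the hinge at the top edge, so the moment about the hinge is M = F × 2.6 = 313.341 × 2.6 = 814.687 kN·m.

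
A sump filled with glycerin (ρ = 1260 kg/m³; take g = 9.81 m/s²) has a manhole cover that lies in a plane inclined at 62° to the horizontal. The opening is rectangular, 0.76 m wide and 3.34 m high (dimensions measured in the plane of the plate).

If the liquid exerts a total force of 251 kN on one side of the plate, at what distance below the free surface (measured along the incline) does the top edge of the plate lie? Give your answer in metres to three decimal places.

y_top ≈ 7.390 m

γ = ρg = 1260 × 9.81 / 1000 = 12.3606 kN/m³.
A = 0.76 × 3.34 = 2.5384 m².
From F = γ·h_c·A, the centroid depth is h_c = 251/(12.3606 × 2.5384) = 7.99971 m.
Let θ = 62° be the plate's angle to the horizontal; measure y along the incline from where the plane meets the free surface. Vertical depth h = y·sinθ with sinθ = 0.882948.
Along the incline, y_c = h_c/sinθ = 7.99971/0.882948 = 9.06023 m.
The centroid lies 3.34/2 = 1.67 m below the top edge, so the top edge sits at y_top = 9.06023 − 1.67 = 7.39023 m along the incline.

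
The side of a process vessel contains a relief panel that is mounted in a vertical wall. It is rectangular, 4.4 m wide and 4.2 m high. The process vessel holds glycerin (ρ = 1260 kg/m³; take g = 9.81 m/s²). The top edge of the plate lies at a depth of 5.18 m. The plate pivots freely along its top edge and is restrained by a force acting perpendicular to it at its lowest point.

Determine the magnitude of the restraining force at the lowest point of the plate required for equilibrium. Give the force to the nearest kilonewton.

P ≈ 911 kN

γ = ρg = 1260 × 9.81 / 1000 = 12.3606 kN/m³.
The centroid lies 4.2/2 = 2.1 m below the top edge, so the centroid depth is h_c = 5.18 + 2.1 = 7.28 m.
A = 4.4 × 4.2 = 18.48 m².
Resultant F = γ·h_c·A = 12.3606 × 7.28 × 18.48 = 1662.93 kN.
I_c = b·h³/12 = 4.4 × 4.2³/12 = 27.1656 m⁴.
Centre of pressure: y_p = y_c + I_c/(y_c·A) = 7.28 + 27.1656/(7.28 × 18.48) = 7.28 + 0.201923 = 7.48192 m along the plane.
The resultant acts 2.1 + 0.201923 = 2.30192 m (along the plate) below the hinge at the top edge, so the moment about the hinge is M = F × 2.30192 = 1662.93 × 2.30192 = 3827.93 kN·m.
A normal force at the bottom, 4.2 m from the hinge, must supply this moment: P = 3827.93/4.2 = 911.412 kN.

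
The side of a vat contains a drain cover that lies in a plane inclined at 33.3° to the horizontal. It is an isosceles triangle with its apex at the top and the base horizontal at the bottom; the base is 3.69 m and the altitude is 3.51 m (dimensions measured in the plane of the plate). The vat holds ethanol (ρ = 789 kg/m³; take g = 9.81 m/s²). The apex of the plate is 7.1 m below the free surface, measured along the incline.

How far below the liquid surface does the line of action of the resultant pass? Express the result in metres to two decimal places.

h_p = 5.22 m

γ = ρg = 789 × 9.81 / 1000 = 7.74009 kN/m³.
Let θ = 33.3° be the plate's angle to the horizontal; measure y along the incline from where the plane meets the free surface. Vertical depth h = y·sinθ with sinθ = 0.549023.
With the apex up, the centroid sits 2h/3 = 2 × 3.51/3 = 2.34 m below the apex, so y_c = 7.1 + 2.34 = 9.44 m and h_c = 9.44 × 0.549023 = 5.18278 m.
A = ½ × 3.69 × 3.51 = 6.47595 m².
Resultant F = γ·h_c·A = 7.74009 × 5.18278 × 6.47595 = 259.784 kN.
I_c = b·h³/36 = 3.69 × 3.51³/36 = 4.43246 m⁴.
Centre of pressure: y_p = y_c + I_c/(y_c·A) = 9.44 + 4.43246/(9.44 × 6.47595) = 9.44 + 0.0725052 = 9.51251 m along the plane.
Vertically, h_p = y_p·sinθ = 9.51251 × 0.549023 = 5.22259 m.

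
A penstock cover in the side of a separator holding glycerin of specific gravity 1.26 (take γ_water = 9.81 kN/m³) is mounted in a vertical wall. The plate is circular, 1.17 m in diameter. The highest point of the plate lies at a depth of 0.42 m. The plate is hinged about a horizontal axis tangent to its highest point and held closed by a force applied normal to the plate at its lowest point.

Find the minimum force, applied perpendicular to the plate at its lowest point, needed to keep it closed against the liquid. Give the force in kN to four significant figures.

P ≈ 7.650 kN

γ = 1.26 × 9.81 = 12.3606 kN/m³.
The centroid is at the centre, 0.585 m below the top of the plate, so the centroid depth is h_c = 0.42 + 0.585 = 1.005 m.
A = π(0.585)² = 1.07513 m².
Resultant F = γ·h_c·A = 12.3606 × 1.005 × 1.07513 = 13.3557 kN.
I_c = πr⁴/4 = π × 0.585⁴/4 = 0.0919842 m⁴.
Centre of pressure: y_p = y_c + I_c/(y_c·A) = 1.005 + 0.0919842/(1.005 × 1.07513) = 1.005 + 0.0851307 = 1.09013 m along the plane.
The resultant acts 0.585 + 0.0851307 = 0.670131 m (along the plate) below the hinge at the top edge, so the moment about the hinge is M = F × 0.670131 = 13.3557 × 0.670131 = 8.95007 kN·m.
A normal force at the bottom, 1.17 m from the hinge, must supply this moment: P = 8.95007/1.17 = 7.64963 kN.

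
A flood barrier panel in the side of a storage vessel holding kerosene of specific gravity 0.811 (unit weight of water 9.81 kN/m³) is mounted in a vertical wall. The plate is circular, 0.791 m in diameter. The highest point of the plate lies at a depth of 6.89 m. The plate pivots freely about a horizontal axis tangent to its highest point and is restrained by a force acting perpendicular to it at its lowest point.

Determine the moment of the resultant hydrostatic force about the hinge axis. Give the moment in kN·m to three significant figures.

M ≈ 11.4 kN·m

γ = 0.811 × 9.81 = 7.95591 kN/m³.
The centroid is at the centre, 0.3955 m below the top of the plate, so the centroid depth is h_c = 6.89 + 0.3955 = 7.2855 m.
A = π(0.3955)² = 0.491409 m².
Resultant F = γ·h_c·A = 7.95591 × 7.2855 × 0.491409 = 28.4834 kN.
I_c = πr⁴/4 = π × 0.3955⁴/4 = 0.0192166 m⁴.
Centre of pressure: y_p = y_c + I_c/(y_c·A) = 7.2855 + 0.0192166/(7.2855 × 0.491409) = 7.2855 + 0.00536753 = 7.29087 m along the plane.
The resultant acts 0.3955 + 0.00536753 = 0.400868 m (along the plate) below the hinge at the top edge, so the moment about the hinge is M = F × 0.400868 = 28.4834 × 0.400868 = 11.4181 kN·m.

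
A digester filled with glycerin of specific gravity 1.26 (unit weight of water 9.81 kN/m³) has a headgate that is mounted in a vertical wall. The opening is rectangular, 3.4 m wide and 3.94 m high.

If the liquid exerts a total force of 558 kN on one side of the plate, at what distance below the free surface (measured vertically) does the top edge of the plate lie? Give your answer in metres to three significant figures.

d_top ≈ 1.40 m

γ = 1.26 × 9.81 = 12.3606 kN/m³.
A = 3.4 × 3.94 = 13.396 m².
From F = γ·h_c·A, the centroid depth is h_c = 558/(12.3606 × 13.396) = 3.36992 m.
The centroid lies 3.94/2 = 1.97 m below the top edge, so the top edge sits at h_top = 3.36992 − 1.97 = 1.39992 m below the surface.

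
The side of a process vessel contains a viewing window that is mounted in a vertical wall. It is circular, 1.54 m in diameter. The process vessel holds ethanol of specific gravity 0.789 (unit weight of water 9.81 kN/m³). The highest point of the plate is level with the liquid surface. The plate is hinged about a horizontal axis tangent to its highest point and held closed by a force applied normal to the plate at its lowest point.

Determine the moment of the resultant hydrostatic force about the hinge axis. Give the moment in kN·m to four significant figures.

M ≈ 10.68 kN·m

γ = 0.789 × 9.81 = 7.74009 kN/m³.
The centroid is at the centre, 0.77 m below the top of the plate, so the centroid depth is h_c = 0.77 m.
A = π(0.77)² = 1.86265 m².
Resultant F = γ·h_c·A = 7.74009 × 0.77 × 1.86265 = 11.1012 kN.
I_c = πr⁴/4 = π × 0.77⁴/4 = 0.276091 m⁴.
Centre of pressure: y_p = y_c + I_c/(y_c·A) = 0.77 + 0.276091/(0.77 × 1.86265) = 0.77 + 0.1925 = 0.9625 m along the plane.
The resultant acts 0.77 + 0.1925 = 0.9625 m (along the plate) below the hinge at the top edge, so the moment about the hinge is M = F × 0.9625 = 11.1012 × 0.9625 = 10.6849 kN·m.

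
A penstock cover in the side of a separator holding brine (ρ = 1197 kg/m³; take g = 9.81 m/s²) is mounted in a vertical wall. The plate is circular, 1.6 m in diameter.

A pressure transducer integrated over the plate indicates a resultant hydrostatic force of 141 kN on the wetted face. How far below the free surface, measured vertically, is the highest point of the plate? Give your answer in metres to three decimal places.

γ = ρg = 1197 × 9.81 / 1000 = 11.74257 kN/m³.
A = π(0.8)² = 2.01062 m².
From F = γ·h_c·A, the centroid depth is h_c = 141/(11.74257 × 2.01062) = 5.97208 m.
The centroid is at the centre, 0.8 m below the top of the plate, so the highest point sits at h_top = 5.97208 − 0.8 = 5.17208 m below the surface.

d_top ≈ 5.172 m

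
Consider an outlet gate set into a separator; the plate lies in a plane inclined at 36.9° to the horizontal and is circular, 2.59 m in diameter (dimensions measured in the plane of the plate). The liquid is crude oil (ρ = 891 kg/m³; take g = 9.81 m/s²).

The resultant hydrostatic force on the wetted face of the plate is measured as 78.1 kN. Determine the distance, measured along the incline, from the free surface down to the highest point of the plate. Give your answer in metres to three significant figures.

y_top ≈ 1.53 m

γ = ρg = 891 × 9.81 / 1000 = 8.74071 kN/m³.
A = π(1.295)² = 5.26853 m².
From F = γ·h_c·A, the centroid depth is h_c = 78.1/(8.74071 × 5.26853) = 1.69596 m.
Let θ = 36.9° be the plate's angle to the horizontal; measure y along the incline from where the plane meets the free surface. Vertical depth h = y·sinθ with sinθ = 0.600420.
Along the incline, y_c = h_c/sinθ = 1.69596/0.600420 = 2.82462 m.
The centroid is at the centre, 1.295 m below the top of the plate, so the highest point sits at y_top = 2.82462 − 1.295 = 1.52962 m along the incline.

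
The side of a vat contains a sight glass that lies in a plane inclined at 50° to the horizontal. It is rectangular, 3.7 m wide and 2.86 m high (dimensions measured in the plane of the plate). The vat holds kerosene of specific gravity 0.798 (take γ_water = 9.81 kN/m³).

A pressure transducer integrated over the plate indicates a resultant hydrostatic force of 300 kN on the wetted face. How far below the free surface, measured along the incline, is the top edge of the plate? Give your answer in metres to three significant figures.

y_top ≈ 3.30 m

γ = 0.798 × 9.81 = 7.82838 kN/m³.
A = 3.7 × 2.86 = 10.582 m².
From F = γ·h_c·A, the centroid depth is h_c = 300/(7.82838 × 10.582) = 3.62144 m.
Let θ = 50° be the plate's angle to the horizontal; measure y along the incline from where the plane meets the free surface. Vertical depth h = y·sinθ with sinθ = 0.766044.
Along the incline, y_c = h_c/sinθ = 3.62144/0.766044 = 4.72746 m.
The centroid lies 2.86/2 = 1.43 m below the top edge, so the top edge sits at y_top = 4.72746 − 1.43 = 3.29746 m along the incline.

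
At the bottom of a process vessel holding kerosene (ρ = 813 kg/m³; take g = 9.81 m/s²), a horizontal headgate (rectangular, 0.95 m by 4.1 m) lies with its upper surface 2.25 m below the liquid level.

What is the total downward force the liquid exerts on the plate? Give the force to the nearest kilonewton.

γ = ρg = 813 × 9.81 / 1000 = 7.97553 kN/m³.
The plate is horizontal, so pressure is uniform at p = γ·h = 7.97553 × 2.25 = 17.9449 kN/m².
A = 0.95 × 4.1 = 3.895 m².
F = p·A = 17.9449 × 3.895 = 69.8954 kN.

F ≈ 70 kN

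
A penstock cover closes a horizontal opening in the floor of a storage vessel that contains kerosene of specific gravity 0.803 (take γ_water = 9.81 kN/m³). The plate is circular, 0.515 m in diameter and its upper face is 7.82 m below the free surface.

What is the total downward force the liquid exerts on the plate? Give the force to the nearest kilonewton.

γ = 0.803 × 9.81 = 7.87743 kN/m³.
The plate is horizontal, so pressure is uniform at p = γ·h = 7.87743 × 7.82 = 61.6015 kN/m².
A = π(0.2575)² = 0.208307 m².
F = p·A = 61.6015 × 0.208307 = 12.832 kN.

F ≈ 13 kN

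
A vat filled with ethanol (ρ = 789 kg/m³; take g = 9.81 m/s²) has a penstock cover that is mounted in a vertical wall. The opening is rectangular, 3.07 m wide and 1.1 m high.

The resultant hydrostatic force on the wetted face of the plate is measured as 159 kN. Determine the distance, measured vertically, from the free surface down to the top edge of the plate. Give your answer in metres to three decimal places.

d_top ≈ 5.533 m

γ = ρg = 789 × 9.81 / 1000 = 7.74009 kN/m³.
A = 3.07 × 1.1 = 3.377 m².
From F = γ·h_c·A, the centroid depth is h_c = 159/(7.74009 × 3.377) = 6.08303 m.
The centroid lies 1.1/2 = 0.55 m below the top edge, so the top edge sits at h_top = 6.08303 − 0.55 = 5.53303 m below the surface.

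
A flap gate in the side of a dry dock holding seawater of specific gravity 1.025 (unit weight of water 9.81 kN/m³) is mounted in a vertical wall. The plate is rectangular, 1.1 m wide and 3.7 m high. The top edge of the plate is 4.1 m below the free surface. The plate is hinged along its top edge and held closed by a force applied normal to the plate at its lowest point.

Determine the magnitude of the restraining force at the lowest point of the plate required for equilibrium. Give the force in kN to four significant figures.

γ = 1.025 × 9.81 = 10.05525 kN/m³.
The centroid lies 3.7/2 = 1.85 m below the top edge, so the centroid depth is h_c = 4.1 + 1.85 = 5.95 m.
A = 1.1 × 3.7 = 4.07 m².
Resultant F = γ·h_c·A = 10.05525 × 5.95 × 4.07 = 243.503 kN.
I_c = b·h³/12 = 1.1 × 3.7³/12 = 4.64319 m⁴.
Centre of pressure: y_p = y_c + I_c/(y_c·A) = 5.95 + 4.64319/(5.95 × 4.07) = 5.95 + 0.191737 = 6.14174 m along the plane.
The resultant acts 1.85 + 0.191737 = 2.04174 m (along the plate) below the hinge at the top edge, so the moment about the hinge is M = F × 2.04174 = 243.503 × 2.04174 = 497.17 kN·m.
A normal force at the bottom, 3.7 m from the hinge, must supply this moment: P = 497.17/3.7 = 134.37 kN.

P ≈ 134.4 kN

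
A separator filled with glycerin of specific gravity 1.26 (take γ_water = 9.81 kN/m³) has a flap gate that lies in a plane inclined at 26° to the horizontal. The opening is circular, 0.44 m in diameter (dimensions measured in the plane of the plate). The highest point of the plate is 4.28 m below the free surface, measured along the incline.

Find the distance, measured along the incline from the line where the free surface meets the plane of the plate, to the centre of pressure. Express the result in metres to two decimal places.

γ = 1.26 × 9.81 = 12.3606 kN/m³.
Let θ = 26° be the plate's angle to the horizontal; measure y along the incline from where the plane meets the free surface. Vertical depth h = y·sinθ with sinθ = 0.438371.
The centroid is at the centre, 0.22 m below the top of the plate, so y_c = 4.28 + 0.22 = 4.5 m and h_c = 4.5 × 0.438371 = 1.97267 m.
A = π(0.22)² = 0.152053 m².
Resultant F = γ·h_c·A = 12.3606 × 1.97267 × 0.152053 = 3.70757 kN.
I_c = πr⁴/4 = π × 0.22⁴/4 = 0.00183984 m⁴.
Centre of pressure: y_p = y_c + I_c/(y_c·A) = 4.5 + 0.00183984/(4.5 × 0.152053) = 4.5 + 0.00268889 = 4.50269 m along the plane.

y_p = 4.50 m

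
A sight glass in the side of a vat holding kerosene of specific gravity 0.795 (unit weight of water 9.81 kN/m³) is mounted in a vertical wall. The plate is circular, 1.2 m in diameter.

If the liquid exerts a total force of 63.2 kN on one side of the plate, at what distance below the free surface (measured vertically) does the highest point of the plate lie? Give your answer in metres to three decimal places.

γ = 0.795 × 9.81 = 7.79895 kN/m³.
A = π(0.6)² = 1.13097 m².
From F = γ·h_c·A, the centroid depth is h_c = 63.2/(7.79895 × 1.13097) = 7.16523 m.
The centroid is at the centre, 0.6 m below the top of the plate, so the highest point sits at h_top = 7.16523 − 0.6 = 6.56523 m below the surface.

d_top ≈ 6.565 m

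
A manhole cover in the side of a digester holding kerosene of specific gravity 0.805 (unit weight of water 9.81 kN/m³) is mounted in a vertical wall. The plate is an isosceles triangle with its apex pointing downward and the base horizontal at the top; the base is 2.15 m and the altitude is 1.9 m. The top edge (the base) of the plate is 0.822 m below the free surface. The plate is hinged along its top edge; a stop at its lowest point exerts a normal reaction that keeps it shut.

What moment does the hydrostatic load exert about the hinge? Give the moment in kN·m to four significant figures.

γ = 0.805 × 9.81 = 7.89705 kN/m³.
With the apex down, the centroid sits h/3 = 1.9/3 = 0.633333 m below the base (the top edge), so the centroid depth is h_c = 0.822 + 0.633333 = 1.45533 m.
A = ½ × 2.15 × 1.9 = 2.0425 m².
Resultant F = γ·h_c·A = 7.89705 × 1.45533 × 2.0425 = 23.4741 kN.
I_c = b·h³/36 = 2.15 × 1.9³/36 = 0.409635 m⁴.
Centre of pressure: y_p = y_c + I_c/(y_c·A) = 1.45533 + 0.409635/(1.45533 × 2.0425) = 1.45533 + 0.137808 = 1.59314 m along the plane.
The resultant acts 0.633333 + 0.137808 = 0.771141 m (along the plate) below the hinge at the top edge, so the moment about the hinge is M = F × 0.771141 = 23.4741 × 0.771141 = 18.1018 kN·m.

M ≈ 18.10 kN·m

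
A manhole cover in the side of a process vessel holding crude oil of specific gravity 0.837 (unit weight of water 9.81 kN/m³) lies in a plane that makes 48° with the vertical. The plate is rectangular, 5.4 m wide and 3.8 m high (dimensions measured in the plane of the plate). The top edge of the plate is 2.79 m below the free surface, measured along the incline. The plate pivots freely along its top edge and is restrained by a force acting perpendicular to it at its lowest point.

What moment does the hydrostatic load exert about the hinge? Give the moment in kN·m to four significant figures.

γ = 0.837 × 9.81 = 8.21097 kN/m³.
The plate makes 48° with the vertical, i.e. θ = 90° − 48° = 42° to the horizontal. Measuring y along the incline from the free-surface line, vertical depth h = y·sinθ with sinθ = 0.669131.
The centroid lies 3.8/2 = 1.9 m below the top edge, so y_c = 2.79 + 1.9 = 4.69 m and h_c = 4.69 × 0.669131 = 3.13822 m.
A = 5.4 × 3.8 = 20.52 m².
Resultant F = γ·h_c·A = 8.21097 × 3.13822 × 20.52 = 528.756 kN.
I_c = b·h³/12 = 5.4 × 3.8³/12 = 24.6924 m⁴.
Centre of pressure: y_p = y_c + I_c/(y_c·A) = 4.69 + 24.6924/(4.69 × 20.52) = 4.69 + 0.256574 = 4.94657 m along the plane.
The resultant acts 1.9 + 0.256574 = 2.15657 m (along the plate) below the hinge at the top edge, so the moment about the hinge is M = F × 2.15657 = 528.756 × 2.15657 = 1140.3 kN·m.

M ≈ 1140 kN·m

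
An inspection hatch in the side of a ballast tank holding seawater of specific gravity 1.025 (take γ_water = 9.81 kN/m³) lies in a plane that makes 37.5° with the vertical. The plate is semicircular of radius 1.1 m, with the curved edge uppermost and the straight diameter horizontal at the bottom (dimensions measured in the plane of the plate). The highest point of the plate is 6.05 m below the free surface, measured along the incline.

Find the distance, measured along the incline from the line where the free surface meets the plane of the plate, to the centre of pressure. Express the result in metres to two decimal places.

y_p = 6.70 m

γ = 1.025 × 9.81 = 10.05525 kN/m³.
The plate makes 37.5° with the vertical, i.e. θ = 90° − 37.5° = 52.5° to the horizontal. Measuring y along the incline from the free-surface line, vertical depth h = y·sinθ with sinθ = 0.793353.
The centroid lies 4r/(3π) = 0.466854 m above the diameter, so r − 4r/(3π) = 1.1 − 0.466854 = 0.633146 m below the topmost point, so y_c = 6.05 + 0.633146 = 6.68315 m and h_c = 6.68315 × 0.793353 = 5.3021 m.
A = πr²/2 = π × 1.1²/2 = 1.90066 m².
Resultant F = γ·h_c·A = 10.05525 × 5.3021 × 1.90066 = 101.332 kN.
I_c = (π/8 − 8/(9π))·r⁴ = 0.109757 × 1.1⁴ = 0.160695 m⁴.
Centre of pressure: y_p = y_c + I_c/(y_c·A) = 6.68315 + 0.160695/(6.68315 × 1.90066) = 6.68315 + 0.0126508 = 6.6958 m along the plane.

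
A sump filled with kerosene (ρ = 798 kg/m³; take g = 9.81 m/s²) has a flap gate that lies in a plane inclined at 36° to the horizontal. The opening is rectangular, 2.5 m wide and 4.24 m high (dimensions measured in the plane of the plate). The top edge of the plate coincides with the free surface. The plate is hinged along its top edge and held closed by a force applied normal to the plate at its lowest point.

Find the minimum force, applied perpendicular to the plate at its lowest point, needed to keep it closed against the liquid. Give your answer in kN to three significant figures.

γ = ρg = 798 × 9.81 / 1000 = 7.82838 kN/m³.
Let θ = 36° be the plate's angle to the horizontal; measure y along the incline from where the plane meets the free surface. Vertical depth h = y·sinθ with sinθ = 0.587785.
The centroid lies 4.24/2 = 2.12 m below the top edge, so y_c = 2.12 m and h_c = 2.12 × 0.587785 = 1.2461 m.
A = 2.5 × 4.24 = 10.6 m².
Resultant F = γ·h_c·A = 7.82838 × 1.2461 × 10.6 = 103.402 kN.
I_c = b·h³/12 = 2.5 × 4.24³/12 = 15.8802 m⁴.
Centre of pressure: y_p = y_c + I_c/(y_c·A) = 2.12 + 15.8802/(2.12 × 10.6) = 2.12 + 0.706666 = 2.82667 m along the plane.
The resultant acts 2.12 + 0.706666 = 2.82667 m (along the plate) below the hinge at the top edge, so the moment about the hinge is M = F × 2.82667 = 103.402 × 2.82667 = 292.283 kN·m.
A normal force at the bottom, 4.24 m from the hinge, must supply this moment: P = 292.283/4.24 = 68.9347 kN.

P ≈ 68.9 kN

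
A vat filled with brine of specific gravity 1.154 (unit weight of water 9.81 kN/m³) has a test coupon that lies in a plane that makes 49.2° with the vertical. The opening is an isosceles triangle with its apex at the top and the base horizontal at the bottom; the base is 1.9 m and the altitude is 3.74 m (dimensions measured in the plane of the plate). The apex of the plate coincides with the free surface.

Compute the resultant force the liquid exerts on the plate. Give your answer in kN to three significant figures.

F ≈ 65.5 kN

γ = 1.154 × 9.81 = 11.32074 kN/m³.
The plate makes 49.2° with the vertical, i.e. θ = 90° − 49.2° = 40.8° to the horizontal. Measuring y along the incline from the free-surface line, vertical depth h = y·sinθ with sinθ = 0.653421.
With the apex up, the centroid sits 2h/3 = 2 × 3.74/3 = 2.49333 m below the apex, so y_c = 2.49333 m and h_c = 2.49333 × 0.653421 = 1.62919 m.
A = ½ × 1.9 × 3.74 = 3.553 m².
Resultant F = γ·h_c·A = 11.32074 × 1.62919 × 3.553 = 65.5302 kN.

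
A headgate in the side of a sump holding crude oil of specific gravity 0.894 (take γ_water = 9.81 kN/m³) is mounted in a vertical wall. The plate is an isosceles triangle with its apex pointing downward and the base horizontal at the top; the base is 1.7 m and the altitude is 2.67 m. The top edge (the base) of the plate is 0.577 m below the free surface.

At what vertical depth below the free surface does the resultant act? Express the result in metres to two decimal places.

h_p = 1.74 m

γ = 0.894 × 9.81 = 8.77014 kN/m³.
With the apex down, the centroid sits h/3 = 2.67/3 = 0.89 m below the base (the top edge), so the centroid depth is h_c = 0.577 + 0.89 = 1.467 m.
A = ½ × 1.7 × 2.67 = 2.2695 m².
Resultant F = γ·h_c·A = 8.77014 × 1.467 × 2.2695 = 29.1989 kN.
I_c = b·h³/36 = 1.7 × 2.67³/36 = 0.898835 m⁴.
Centre of pressure: y_p = y_c + I_c/(y_c·A) = 1.467 + 0.898835/(1.467 × 2.2695) = 1.467 + 0.269973 = 1.73697 m along the plane.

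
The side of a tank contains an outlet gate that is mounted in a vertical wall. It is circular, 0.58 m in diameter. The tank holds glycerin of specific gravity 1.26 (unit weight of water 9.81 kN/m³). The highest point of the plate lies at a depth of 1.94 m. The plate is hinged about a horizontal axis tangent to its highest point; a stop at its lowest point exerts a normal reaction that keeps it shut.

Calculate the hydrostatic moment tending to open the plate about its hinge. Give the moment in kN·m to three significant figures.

M ≈ 2.18 kN·m

γ = 1.26 × 9.81 = 12.3606 kN/m³.
The centroid is at the centre, 0.29 m below the top of the plate, so the centroid depth is h_c = 1.94 + 0.29 = 2.23 m.
A = π(0.29)² = 0.264208 m².
Resultant F = γ·h_c·A = 12.3606 × 2.23 × 0.264208 = 7.28267 kN.
I_c = πr⁴/4 = π × 0.29⁴/4 = 0.00555497 m⁴.
Centre of pressure: y_p = y_c + I_c/(y_c·A) = 2.23 + 0.00555497/(2.23 × 0.264208) = 2.23 + 0.00942825 = 2.23943 m along the plane.
The resultant acts 0.29 + 0.00942825 = 0.299428 m (along the plate) below the hinge at the top edge, so the moment about the hinge is M = F × 0.299428 = 7.28267 × 0.299428 = 2.18064 kN·m.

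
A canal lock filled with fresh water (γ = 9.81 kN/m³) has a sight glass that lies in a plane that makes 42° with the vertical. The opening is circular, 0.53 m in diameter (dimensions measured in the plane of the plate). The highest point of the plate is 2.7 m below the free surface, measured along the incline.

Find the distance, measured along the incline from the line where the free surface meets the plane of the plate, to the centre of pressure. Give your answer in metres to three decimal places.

y_p = 2.971 m

γ = 9.81 kN/m³.
The plate makes 42° with the vertical, i.e. θ = 90° − 42° = 48° to the horizontal. Measuring y along the incline from the free-surface line, vertical depth h = y·sinθ with sinθ = 0.743145.
The centroid is at the centre, 0.265 m below the top of the plate, so y_c = 2.7 + 0.265 = 2.965 m and h_c = 2.965 × 0.743145 = 2.20342 m.
A = π(0.265)² = 0.220618 m².
Resultant F = γ·h_c·A = 9.81 × 2.20342 × 0.220618 = 4.76878 kN.
I_c = πr⁴/4 = π × 0.265⁴/4 = 0.00387323 m⁴.
Centre of pressure: y_p = y_c + I_c/(y_c·A) = 2.965 + 0.00387323/(2.965 × 0.220618) = 2.965 + 0.00592117 = 2.97092 m along the plane.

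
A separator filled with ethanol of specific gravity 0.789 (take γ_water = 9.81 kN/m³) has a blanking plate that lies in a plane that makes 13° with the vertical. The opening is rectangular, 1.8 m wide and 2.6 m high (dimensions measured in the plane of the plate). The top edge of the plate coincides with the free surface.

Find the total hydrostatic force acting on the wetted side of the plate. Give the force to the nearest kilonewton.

F ≈ 46 kN

γ = 0.789 × 9.81 = 7.74009 kN/m³.
The plate makes 13° with the vertical, i.e. θ = 90° − 13° = 77° to the horizontal. Measuring y along the incline from the free-surface line, vertical depth h = y·sinθ with sinθ = 0.974370.
The centroid lies 2.6/2 = 1.3 m below the top edge, so y_c = 1.3 m and h_c = 1.3 × 0.974370 = 1.26668 m.
A = 1.8 × 2.6 = 4.68 m².
Resultant F = γ·h_c·A = 7.74009 × 1.26668 × 4.68 = 45.8837 kN.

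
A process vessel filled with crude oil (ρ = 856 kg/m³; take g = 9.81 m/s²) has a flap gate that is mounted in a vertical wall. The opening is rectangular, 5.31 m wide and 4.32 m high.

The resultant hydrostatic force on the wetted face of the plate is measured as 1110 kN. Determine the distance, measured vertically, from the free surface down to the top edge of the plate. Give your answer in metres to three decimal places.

d_top ≈ 3.602 m

γ = ρg = 856 × 9.81 / 1000 = 8.39736 kN/m³.
A = 5.31 × 4.32 = 22.9392 m².
From F = γ·h_c·A, the centroid depth is h_c = 1110/(8.39736 × 22.9392) = 5.76238 m.
The centroid lies 4.32/2 = 2.16 m below the top edge, so the top edge sits at h_top = 5.76238 − 2.16 = 3.60238 m below the surface.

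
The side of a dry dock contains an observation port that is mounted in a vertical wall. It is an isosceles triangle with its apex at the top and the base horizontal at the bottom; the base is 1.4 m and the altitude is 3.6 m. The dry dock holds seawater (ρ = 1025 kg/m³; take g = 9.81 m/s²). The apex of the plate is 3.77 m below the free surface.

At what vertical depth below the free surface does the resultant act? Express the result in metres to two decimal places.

h_p = 6.29 m

γ = ρg = 1025 × 9.81 / 1000 = 10.05525 kN/m³.
With the apex up, the centroid sits 2h/3 = 2 × 3.6/3 = 2.4 m below the apex, so the centroid depth is h_c = 3.77 + 2.4 = 6.17 m.
A = ½ × 1.4 × 3.6 = 2.52 m².
Resultant F = γ·h_c·A = 10.05525 × 6.17 × 2.52 = 156.343 kN.
I_c = b·h³/36 = 1.4 × 3.6³/36 = 1.8144 m⁴.
Centre of pressure: y_p = y_c + I_c/(y_c·A) = 6.17 + 1.8144/(6.17 × 2.52) = 6.17 + 0.116694 = 6.28669 m along the plane.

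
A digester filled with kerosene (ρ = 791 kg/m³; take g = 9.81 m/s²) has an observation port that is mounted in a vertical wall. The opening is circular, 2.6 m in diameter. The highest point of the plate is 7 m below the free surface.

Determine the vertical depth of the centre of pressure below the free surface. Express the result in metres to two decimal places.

γ = ρg = 791 × 9.81 / 1000 = 7.75971 kN/m³.
The centroid is at the centre, 1.3 m below the top of the plate, so the centroid depth is h_c = 7 + 1.3 = 8.3 m.
A = π(1.3)² = 5.30929 m².
Resultant F = γ·h_c·A = 7.75971 × 8.3 × 5.30929 = 341.948 kN.
I_c = πr⁴/4 = π × 1.3⁴/4 = 2.24318 m⁴.
Centre of pressure: y_p = y_c + I_c/(y_c·A) = 8.3 + 2.24318/(8.3 × 5.30929) = 8.3 + 0.0509037 = 8.3509 m along the plane.

h_p = 8.35 m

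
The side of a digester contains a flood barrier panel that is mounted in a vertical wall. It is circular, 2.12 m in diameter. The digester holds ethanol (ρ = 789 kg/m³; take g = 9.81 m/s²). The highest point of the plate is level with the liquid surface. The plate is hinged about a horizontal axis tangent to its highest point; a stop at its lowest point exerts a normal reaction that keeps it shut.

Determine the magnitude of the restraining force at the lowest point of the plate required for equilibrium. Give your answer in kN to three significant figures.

γ = ρg = 789 × 9.81 / 1000 = 7.74009 kN/m³.
The centroid is at the centre, 1.06 m below the top of the plate, so the centroid depth is h_c = 1.06 m.
A = π(1.06)² = 3.52989 m².
Resultant F = γ·h_c·A = 7.74009 × 1.06 × 3.52989 = 28.961 kN.
I_c = πr⁴/4 = π × 1.06⁴/4 = 0.991547 m⁴.
Centre of pressure: y_p = y_c + I_c/(y_c·A) = 1.06 + 0.991547/(1.06 × 3.52989) = 1.06 + 0.265 = 1.325 m along the plane.
The resultant acts 1.06 + 0.265 = 1.325 m (along the plate) below the hinge at the top edge, so the moment about the hinge is M = F × 1.325 = 28.961 × 1.325 = 38.3733 kN·m.
A normal force at the bottom, 2.12 m from the hinge, must supply this moment: P = 38.3733/2.12 = 18.1006 kN.

P ≈ 18.1 kN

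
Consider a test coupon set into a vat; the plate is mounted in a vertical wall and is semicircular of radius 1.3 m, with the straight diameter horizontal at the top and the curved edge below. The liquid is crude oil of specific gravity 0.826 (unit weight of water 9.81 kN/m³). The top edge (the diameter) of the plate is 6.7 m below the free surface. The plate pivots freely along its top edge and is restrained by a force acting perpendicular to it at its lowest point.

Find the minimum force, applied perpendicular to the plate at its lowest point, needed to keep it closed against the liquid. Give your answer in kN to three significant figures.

P ≈ 68.2 kN

γ = 0.826 × 9.81 = 8.10306 kN/m³.
The centroid of a semicircle lies 4r/(3π) = 0.551737 m from the diameter, here below the top edge, so the centroid depth is h_c = 6.7 + 0.551737 = 7.25174 m.
A = πr²/2 = π × 1.3²/2 = 2.65465 m².
Resultant F = γ·h_c·A = 8.10306 × 7.25174 × 2.65465 = 155.991 kN.
I_c = (π/8 − 8/(9π))·r⁴ = 0.109757 × 1.3⁴ = 0.313477 m⁴.
Centre of pressure: y_p = y_c + I_c/(y_c·A) = 7.25174 + 0.313477/(7.25174 × 2.65465) = 7.25174 + 0.0162838 = 7.26802 m along the plane.
The resultant acts 0.551737 + 0.0162838 = 0.568021 m (along the plate) below the hinge at the top edge, so the moment about the hinge is M = F × 0.568021 = 155.991 × 0.568021 = 88.6062 kN·m.
A normal force at the bottom, 1.3 m from the hinge, must supply this moment: P = 88.6062/1.3 = 68.1586 kN.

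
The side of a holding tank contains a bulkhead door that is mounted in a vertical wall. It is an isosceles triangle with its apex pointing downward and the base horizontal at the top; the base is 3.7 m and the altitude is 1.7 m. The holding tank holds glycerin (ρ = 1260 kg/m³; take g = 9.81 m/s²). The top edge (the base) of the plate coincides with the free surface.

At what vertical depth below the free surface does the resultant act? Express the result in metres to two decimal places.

γ = ρg = 1260 × 9.81 / 1000 = 12.3606 kN/m³.
With the apex down, the centroid sits h/3 = 1.7/3 = 0.566667 m below the base (the top edge), so the centroid depth is h_c = 0.566667 m.
A = ½ × 3.7 × 1.7 = 3.145 m².
Resultant F = γ·h_c·A = 12.3606 × 0.566667 × 3.145 = 22.0287 kN.
I_c = b·h³/36 = 3.7 × 1.7³/36 = 0.504947 m⁴.
Centre of pressure: y_p = y_c + I_c/(y_c·A) = 0.566667 + 0.504947/(0.566667 × 3.145) = 0.566667 + 0.283333 = 0.85 m along the plane.

h_p = 0.85 m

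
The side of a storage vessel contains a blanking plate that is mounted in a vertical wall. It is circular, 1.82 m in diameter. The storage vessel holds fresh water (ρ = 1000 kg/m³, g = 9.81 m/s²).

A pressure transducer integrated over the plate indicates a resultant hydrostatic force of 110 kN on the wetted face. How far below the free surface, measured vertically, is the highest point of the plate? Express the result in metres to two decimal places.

γ = ρg = 1000 × 9.81 = 9810 N/m³ = 9.81 kN/m³.
A = π(0.91)² = 2.60155 m².
From F = γ·h_c·A, the centroid depth is h_c = 110/(9.81 × 2.60155) = 4.31014 m.
The centroid is at the centre, 0.91 m below the top of the plate, so the highest point sits at h_top = 4.31014 − 0.91 = 3.40014 m below the surface.

d_top ≈ 3.40 m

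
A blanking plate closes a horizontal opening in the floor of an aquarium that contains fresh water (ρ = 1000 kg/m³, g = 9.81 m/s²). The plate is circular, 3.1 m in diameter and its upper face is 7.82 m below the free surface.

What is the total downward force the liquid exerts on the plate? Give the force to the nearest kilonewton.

F ≈ 579 kN

γ = ρg = 1000 × 9.81 = 9810 N/m³ = 9.81 kN/m³.
The plate is horizontal, so pressure is uniform at p = γ·h = 9.81 × 7.82 = 76.7142 kN/m².
A = π(1.55)² = 7.54768 m².
F = p·A = 76.7142 × 7.54768 = 579.014 kN.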